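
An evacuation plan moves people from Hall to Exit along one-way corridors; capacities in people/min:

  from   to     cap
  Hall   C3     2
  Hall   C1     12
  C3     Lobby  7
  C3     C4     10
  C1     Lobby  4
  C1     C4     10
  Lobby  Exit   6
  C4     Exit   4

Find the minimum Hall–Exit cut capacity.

10

Augment Hall→C3→Lobby→Exit: bottleneck 2, flow now 2.
Augment Hall→C1→Lobby→Exit: bottleneck 4, flow now 6.
Augment Hall→C1→C4→Exit: bottleneck 4, flow now 10.
No augmenting path remains; maximum flow = 10.
By max-flow min-cut, the minimum cut capacity equals the max flow.
In the residual graph, reachable from Hall: {Hall, C1, C4}.
Min-cut edges: Hall→C3 (2), C1→Lobby (4), C4→Exit (4); capacity 2 + 4 + 4 = 10.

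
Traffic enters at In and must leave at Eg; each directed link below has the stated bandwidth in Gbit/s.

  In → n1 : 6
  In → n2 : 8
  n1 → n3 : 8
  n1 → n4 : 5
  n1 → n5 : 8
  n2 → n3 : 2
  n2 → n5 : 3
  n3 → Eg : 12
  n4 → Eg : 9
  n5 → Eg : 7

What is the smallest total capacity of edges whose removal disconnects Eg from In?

11

Augment In→n1→n3→Eg: bottleneck 6, flow now 6.
Augment In→n2→n3→Eg: bottleneck 2, flow now 8.
Augment In→n2→n5→Eg: bottleneck 3, flow now 11.
No augmenting path remains; maximum flow = 11.
By max-flow min-cut, the minimum cut capacity equals the max flow.
In the residual graph, reachable from In: {In, n2}.
Min-cut edges: In→n1 (6), n2→n3 (2), n2→n5 (3); capacity 6 + 2 + 3 = 11.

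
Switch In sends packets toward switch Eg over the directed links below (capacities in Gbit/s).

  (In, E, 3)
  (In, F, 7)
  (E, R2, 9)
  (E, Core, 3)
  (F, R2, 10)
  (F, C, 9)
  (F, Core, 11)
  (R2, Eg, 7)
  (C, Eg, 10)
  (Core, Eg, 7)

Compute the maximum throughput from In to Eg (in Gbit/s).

Augment In→E→R2→Eg: bottleneck 3, flow now 3.
Augment In→F→R2→Eg: bottleneck 4, flow now 7.
Augment In→F→C→Eg: bottleneck 3, flow now 10.
No augmenting path remains; maximum flow = 10.
In the residual graph, reachable from In: {In}.
Min-cut edges: In→E (3), In→F (7); capacity 3 + 7 = 10.
This cut is saturated, so no flow can exceed 10.

10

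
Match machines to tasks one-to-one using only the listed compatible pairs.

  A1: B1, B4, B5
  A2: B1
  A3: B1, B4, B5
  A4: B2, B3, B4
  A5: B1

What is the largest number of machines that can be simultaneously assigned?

4

Unit-capacity flow: source→left, listed edges, right→sink; max matching = max flow.
Augmenting path A1→B1 (+1); matched 1.
Augmenting path A3→B4 (+1); matched 2.
Augmenting path A4→B2 (+1); matched 3.
Augmenting path A2→B1→A1→B5 (+1); matched 4.
No augmenting path remains; maximum matching = 4.
König certificate: {A1, A3, A4, B1} is a vertex cover of size 4 (every listed pair touches it), so no matching can be larger.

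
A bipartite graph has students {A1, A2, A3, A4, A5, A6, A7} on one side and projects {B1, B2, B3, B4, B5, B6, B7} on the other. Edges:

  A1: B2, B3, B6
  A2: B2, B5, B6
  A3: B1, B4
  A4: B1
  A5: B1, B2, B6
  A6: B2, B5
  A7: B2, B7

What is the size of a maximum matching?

Unit-capacity flow: source→left, listed edges, right→sink; max matching = max flow.
Augmenting path A1→B2 (+1); matched 1.
Augmenting path A2→B5 (+1); matched 2.
Augmenting path A3→B1 (+1); matched 3.
Augmenting path A5→B6 (+1); matched 4.
Augmenting path A7→B7 (+1); matched 5.
Augmenting path A4→B1→A3→B4 (+1); matched 6.
Augmenting path A6→B2→A1→B3 (+1); matched 7.
No augmenting path remains; maximum matching = 7.
König certificate: {A1, A2, A3, A4, A5, A6, A7} is a vertex cover of size 7 (every listed pair touches it), so no matching can be larger.

7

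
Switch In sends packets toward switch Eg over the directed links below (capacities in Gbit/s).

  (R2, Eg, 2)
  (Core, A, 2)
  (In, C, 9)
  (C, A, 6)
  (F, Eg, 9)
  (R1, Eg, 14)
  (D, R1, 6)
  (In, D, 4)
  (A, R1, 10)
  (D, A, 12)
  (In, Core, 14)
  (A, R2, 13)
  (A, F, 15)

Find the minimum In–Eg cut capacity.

Augment In→D→R1→Eg: bottleneck 4, flow now 4.
Augment In→C→A→R2→Eg: bottleneck 2, flow now 6.
Augment In→C→A→F→Eg: bottleneck 4, flow now 10.
Augment In→Core→A→F→Eg: bottleneck 2, flow now 12.
No augmenting path remains; maximum flow = 12.
By max-flow min-cut, the minimum cut capacity equals the max flow.
In the residual graph, reachable from In: {In, C, Core}.
Min-cut edges: In→D (4), C→A (6), Core→A (2); capacity 4 + 6 + 2 = 12.

12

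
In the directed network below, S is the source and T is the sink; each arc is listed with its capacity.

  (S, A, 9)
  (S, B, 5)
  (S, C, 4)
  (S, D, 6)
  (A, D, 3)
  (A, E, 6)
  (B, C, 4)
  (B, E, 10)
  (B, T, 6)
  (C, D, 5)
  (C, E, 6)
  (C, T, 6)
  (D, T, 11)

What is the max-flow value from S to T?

Augment S→B→T: bottleneck 5, flow now 5.
Augment S→C→T: bottleneck 4, flow now 9.
Augment S→D→T: bottleneck 6, flow now 15.
Augment S→A→D→T: bottleneck 3, flow now 18.
No augmenting path remains; maximum flow = 18.
In the residual graph, reachable from S: {S, A, E}.
Min-cut edges: S→B (5), S→C (4), S→D (6), A→D (3); capacity 5 + 4 + 6 + 3 = 18.
This cut is saturated, so no flow can exceed 18.

18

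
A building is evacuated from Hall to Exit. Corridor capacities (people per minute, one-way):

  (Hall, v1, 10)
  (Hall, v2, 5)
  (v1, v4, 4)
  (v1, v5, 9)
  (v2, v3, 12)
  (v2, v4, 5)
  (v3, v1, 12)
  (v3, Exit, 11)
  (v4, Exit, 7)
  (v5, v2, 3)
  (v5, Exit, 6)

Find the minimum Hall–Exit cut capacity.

15

Augment Hall→v1→v4→Exit: bottleneck 4, flow now 4.
Augment Hall→v1→v5→Exit: bottleneck 6, flow now 10.
Augment Hall→v2→v3→Exit: bottleneck 5, flow now 15.
No augmenting path remains; maximum flow = 15.
By max-flow min-cut, the minimum cut capacity equals the max flow.
In the residual graph, reachable from Hall: {Hall}.
Min-cut edges: Hall→v1 (10), Hall→v2 (5); capacity 10 + 5 = 15.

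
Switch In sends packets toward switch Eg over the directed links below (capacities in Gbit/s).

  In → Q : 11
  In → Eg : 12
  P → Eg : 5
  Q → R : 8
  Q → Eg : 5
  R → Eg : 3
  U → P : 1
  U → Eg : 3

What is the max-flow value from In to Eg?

20

Augment In→Eg: bottleneck 12, flow now 12.
Augment In→Q→Eg: bottleneck 5, flow now 17.
Augment In→Q→R→Eg: bottleneck 3, flow now 20.
No augmenting path remains; maximum flow = 20.
In the residual graph, reachable from In: {In, Q, R}.
Min-cut edges: In→Eg (12), Q→Eg (5), R→Eg (3); capacity 12 + 5 + 3 = 20.
This cut is saturated, so no flow can exceed 20.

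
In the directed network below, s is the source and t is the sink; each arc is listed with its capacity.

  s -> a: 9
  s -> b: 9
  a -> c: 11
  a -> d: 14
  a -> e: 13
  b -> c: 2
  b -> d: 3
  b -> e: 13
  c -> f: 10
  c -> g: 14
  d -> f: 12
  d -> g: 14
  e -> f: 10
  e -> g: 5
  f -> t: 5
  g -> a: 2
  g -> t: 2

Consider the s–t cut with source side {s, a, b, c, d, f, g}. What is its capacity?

Edges leaving {s, a, b, c, d, f, g}: a→e (13), b→e (13), f→t (5), g→t (2).
Cut capacity = 13 + 13 + 5 + 2 = 33.

33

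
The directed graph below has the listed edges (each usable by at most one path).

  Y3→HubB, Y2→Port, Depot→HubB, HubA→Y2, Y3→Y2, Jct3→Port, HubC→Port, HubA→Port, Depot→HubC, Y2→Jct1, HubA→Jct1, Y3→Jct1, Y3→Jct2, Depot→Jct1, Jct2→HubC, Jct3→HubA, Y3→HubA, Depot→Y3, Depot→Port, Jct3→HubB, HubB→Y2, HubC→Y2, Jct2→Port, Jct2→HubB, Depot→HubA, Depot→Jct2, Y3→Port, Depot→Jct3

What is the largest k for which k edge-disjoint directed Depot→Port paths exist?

7

Assign every edge capacity 1; by Menger, the answer equals the max flow.
Path Depot→Port (+1); total 1.
Path Depot→Jct3→Port (+1); total 2.
Path Depot→Y3→Port (+1); total 3.
Path Depot→Jct2→Port (+1); total 4.
Path Depot→HubA→Port (+1); total 5.
Path Depot→HubC→Port (+1); total 6.
Path Depot→HubB→Y2→Port (+1); total 7.
No residual Depot→Port path; max flow = 7.
Certifying cut of size 7: {Depot→HubA, Depot→HubB, Depot→HubC, Depot→Jct2, Depot→Jct3, Depot→Port, Depot→Y3}.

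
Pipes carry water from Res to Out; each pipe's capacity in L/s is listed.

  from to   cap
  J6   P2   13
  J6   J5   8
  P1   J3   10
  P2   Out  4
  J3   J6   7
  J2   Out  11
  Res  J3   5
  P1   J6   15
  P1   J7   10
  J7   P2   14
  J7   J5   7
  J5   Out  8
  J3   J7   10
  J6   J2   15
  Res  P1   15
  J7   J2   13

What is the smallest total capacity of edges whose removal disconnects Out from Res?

Augment Res→P1→J7→J5→Out: bottleneck 7, flow now 7.
Augment Res→P1→J7→P2→Out: bottleneck 3, flow now 10.
Augment Res→P1→J6→J5→Out: bottleneck 1, flow now 11.
Augment Res→P1→J6→P2→Out: bottleneck 1, flow now 12.
Augment Res→P1→J6→J2→Out: bottleneck 3, flow now 15.
Augment Res→J3→J7→J2→Out: bottleneck 5, flow now 20.
No augmenting path remains; maximum flow = 20.
By max-flow min-cut, the minimum cut capacity equals the max flow.
In the residual graph, reachable from Res: {Res}.
Min-cut edges: Res→P1 (15), Res→J3 (5); capacity 15 + 5 = 20.

20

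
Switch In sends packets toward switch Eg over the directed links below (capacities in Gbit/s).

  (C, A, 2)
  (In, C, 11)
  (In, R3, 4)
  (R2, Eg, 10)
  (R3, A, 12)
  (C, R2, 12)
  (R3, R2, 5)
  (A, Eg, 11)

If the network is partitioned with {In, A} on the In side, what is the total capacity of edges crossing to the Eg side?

26

Edges leaving {In, A}: In→C (11), In→R3 (4), A→Eg (11).
Cut capacity = 11 + 4 + 11 = 26.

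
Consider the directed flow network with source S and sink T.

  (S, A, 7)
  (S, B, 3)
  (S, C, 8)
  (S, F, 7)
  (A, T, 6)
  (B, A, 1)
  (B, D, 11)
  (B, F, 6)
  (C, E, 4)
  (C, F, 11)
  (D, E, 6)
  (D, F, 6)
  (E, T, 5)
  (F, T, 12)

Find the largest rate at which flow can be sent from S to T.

Augment S→A→T: bottleneck 6, flow now 6.
Augment S→F→T: bottleneck 7, flow now 13.
Augment S→B→F→T: bottleneck 3, flow now 16.
Augment S→C→E→T: bottleneck 4, flow now 20.
Augment S→C→F→T: bottleneck 2, flow now 22.
Augment S→C→F→B→D→E→T: bottleneck 1, flow now 23. (uses reverse residual edge)
No augmenting path remains; maximum flow = 23.
In the residual graph, reachable from S: {S, A, B, C, D, E, F}.
Min-cut edges: A→T (6), E→T (5), F→T (12); capacity 6 + 5 + 12 = 23.
This cut is saturated, so no flow can exceed 23.

23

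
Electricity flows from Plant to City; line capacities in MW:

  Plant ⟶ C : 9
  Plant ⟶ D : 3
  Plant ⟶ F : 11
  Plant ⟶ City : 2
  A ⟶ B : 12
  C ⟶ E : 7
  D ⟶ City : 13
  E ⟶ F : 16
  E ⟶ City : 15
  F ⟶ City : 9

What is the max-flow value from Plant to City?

Augment Plant→City: bottleneck 2, flow now 2.
Augment Plant→D→City: bottleneck 3, flow now 5.
Augment Plant→F→City: bottleneck 9, flow now 14.
Augment Plant→C→E→City: bottleneck 7, flow now 21.
No augmenting path remains; maximum flow = 21.
In the residual graph, reachable from Plant: {Plant, C, F}.
Min-cut edges: Plant→D (3), Plant→City (2), C→E (7), F→City (9); capacity 3 + 2 + 7 + 9 = 21.
This cut is saturated, so no flow can exceed 21.

21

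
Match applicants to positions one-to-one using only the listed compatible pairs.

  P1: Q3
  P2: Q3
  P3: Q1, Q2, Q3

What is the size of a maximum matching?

Unit-capacity flow: source→left, listed edges, right→sink; max matching = max flow.
Augmenting path P1→Q3 (+1); matched 1.
Augmenting path P3→Q1 (+1); matched 2.
No augmenting path remains; maximum matching = 2.
König certificate: {P3, Q3} is a vertex cover of size 2 (every listed pair touches it), so no matching can be larger.

2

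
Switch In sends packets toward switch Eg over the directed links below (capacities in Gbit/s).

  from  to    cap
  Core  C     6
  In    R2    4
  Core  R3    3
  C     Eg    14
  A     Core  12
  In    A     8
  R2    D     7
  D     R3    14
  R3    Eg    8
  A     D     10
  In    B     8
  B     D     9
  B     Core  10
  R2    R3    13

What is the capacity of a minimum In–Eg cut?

14

Augment In→R2→R3→Eg: bottleneck 4, flow now 4.
Augment In→A→Core→C→Eg: bottleneck 6, flow now 10.
Augment In→A→Core→R3→Eg: bottleneck 2, flow now 12.
Augment In→B→Core→R3→Eg: bottleneck 1, flow now 13.
Augment In→B→D→R3→Eg: bottleneck 1, flow now 14.
No augmenting path remains; maximum flow = 14.
By max-flow min-cut, the minimum cut capacity equals the max flow.
In the residual graph, reachable from In: {In, A, B, R2, Core, D, R3}.
Min-cut edges: Core→C (6), R3→Eg (8); capacity 6 + 8 = 14.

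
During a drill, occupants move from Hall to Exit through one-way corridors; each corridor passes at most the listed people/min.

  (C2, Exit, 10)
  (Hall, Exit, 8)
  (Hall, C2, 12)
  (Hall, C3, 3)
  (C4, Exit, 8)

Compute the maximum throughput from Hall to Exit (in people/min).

Augment Hall→Exit: bottleneck 8, flow now 8.
Augment Hall→C2→Exit: bottleneck 10, flow now 18.
No augmenting path remains; maximum flow = 18.
In the residual graph, reachable from Hall: {Hall, C3, C2}.
Min-cut edges: Hall→Exit (8), C2→Exit (10); capacity 8 + 10 = 18.
This cut is saturated, so no flow can exceed 18.

18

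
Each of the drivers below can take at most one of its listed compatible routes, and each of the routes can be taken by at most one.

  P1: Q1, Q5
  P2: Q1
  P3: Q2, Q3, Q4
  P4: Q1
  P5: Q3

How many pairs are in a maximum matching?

Unit-capacity flow: source→left, listed edges, right→sink; max matching = max flow.
Augmenting path P1→Q1 (+1); matched 1.
Augmenting path P3→Q2 (+1); matched 2.
Augmenting path P5→Q3 (+1); matched 3.
Augmenting path P2→Q1→P1→Q5 (+1); matched 4.
No augmenting path remains; maximum matching = 4.
König certificate: {P1, P3, P5, Q1} is a vertex cover of size 4 (every listed pair touches it), so no matching can be larger.

4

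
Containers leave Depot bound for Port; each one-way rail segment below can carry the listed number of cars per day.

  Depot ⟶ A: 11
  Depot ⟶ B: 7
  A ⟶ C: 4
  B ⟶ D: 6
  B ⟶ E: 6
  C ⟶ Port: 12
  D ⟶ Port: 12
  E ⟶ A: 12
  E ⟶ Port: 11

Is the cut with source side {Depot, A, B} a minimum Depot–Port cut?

Given cut capacity: 4 + 6 + 6 = 16.
Augment Depot→A→C→Port: bottleneck 4, flow now 4.
Augment Depot→B→D→Port: bottleneck 6, flow now 10.
Augment Depot→B→E→Port: bottleneck 1, flow now 11.
No augmenting path remains; maximum flow = 11.
In the residual graph, reachable from Depot: {Depot, A}.
Min-cut edges: Depot→B (7), A→C (4); capacity 7 + 4 = 11.
Cut capacity 16 exceeds the max flow 11, so it is not minimum.

No — its capacity is 16, but the minimum cut has capacity 11.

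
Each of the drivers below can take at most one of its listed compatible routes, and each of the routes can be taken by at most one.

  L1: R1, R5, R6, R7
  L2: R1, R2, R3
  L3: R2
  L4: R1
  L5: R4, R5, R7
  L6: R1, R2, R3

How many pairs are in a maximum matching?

5

Unit-capacity flow: source→left, listed edges, right→sink; max matching = max flow.
Augmenting path L1→R1 (+1); matched 1.
Augmenting path L2→R2 (+1); matched 2.
Augmenting path L5→R4 (+1); matched 3.
Augmenting path L6→R3 (+1); matched 4.
Augmenting path L4→R1→L1→R5 (+1); matched 5.
No augmenting path remains; maximum matching = 5.
König certificate: {L1, L5, R1, R2, R3} is a vertex cover of size 5 (every listed pair touches it), so no matching can be larger.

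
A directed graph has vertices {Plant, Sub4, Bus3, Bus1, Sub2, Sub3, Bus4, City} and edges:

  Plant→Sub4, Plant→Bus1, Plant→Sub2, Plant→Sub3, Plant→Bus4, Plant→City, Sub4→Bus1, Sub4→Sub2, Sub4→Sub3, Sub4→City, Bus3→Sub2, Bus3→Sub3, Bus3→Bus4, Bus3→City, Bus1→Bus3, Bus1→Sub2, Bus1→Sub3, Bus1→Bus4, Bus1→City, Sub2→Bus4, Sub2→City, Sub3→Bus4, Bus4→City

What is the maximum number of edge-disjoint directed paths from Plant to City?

5

Assign every edge capacity 1; by Menger, the answer equals the max flow.
Path Plant→City (+1); total 1.
Path Plant→Sub4→City (+1); total 2.
Path Plant→Bus1→City (+1); total 3.
Path Plant→Sub2→City (+1); total 4.
Path Plant→Bus4→City (+1); total 5.
No residual Plant→City path; max flow = 5.
Certifying cut of size 5: {Bus4→City, Plant→Bus1, Plant→City, Plant→Sub2, Plant→Sub4}.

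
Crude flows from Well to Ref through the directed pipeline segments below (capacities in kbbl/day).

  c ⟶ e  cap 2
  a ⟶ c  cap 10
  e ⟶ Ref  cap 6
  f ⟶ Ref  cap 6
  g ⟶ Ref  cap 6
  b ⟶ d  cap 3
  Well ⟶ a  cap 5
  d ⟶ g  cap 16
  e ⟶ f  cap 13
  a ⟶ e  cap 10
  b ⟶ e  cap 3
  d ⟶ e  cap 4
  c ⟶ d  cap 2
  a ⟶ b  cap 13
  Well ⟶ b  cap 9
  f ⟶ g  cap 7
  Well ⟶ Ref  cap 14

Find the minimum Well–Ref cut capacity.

Augment Well→Ref: bottleneck 14, flow now 14.
Augment Well→a→e→Ref: bottleneck 5, flow now 19.
Augment Well→b→e→Ref: bottleneck 1, flow now 20.
Augment Well→b→d→g→Ref: bottleneck 3, flow now 23.
Augment Well→b→e→f→Ref: bottleneck 2, flow now 25.
No augmenting path remains; maximum flow = 25.
By max-flow min-cut, the minimum cut capacity equals the max flow.
In the residual graph, reachable from Well: {Well, b}.
Min-cut edges: Well→a (5), Well→Ref (14), b→d (3), b→e (3); capacity 5 + 14 + 3 + 3 = 25.

25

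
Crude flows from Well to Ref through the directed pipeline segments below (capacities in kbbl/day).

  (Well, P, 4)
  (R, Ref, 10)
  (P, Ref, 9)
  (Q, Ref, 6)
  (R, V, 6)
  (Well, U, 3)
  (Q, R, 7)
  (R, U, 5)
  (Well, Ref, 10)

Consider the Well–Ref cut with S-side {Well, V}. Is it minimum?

No — its capacity is 17, but the minimum cut has capacity 14.

Given cut capacity: 4 + 3 + 10 = 17.
Augment Well→Ref: bottleneck 10, flow now 10.
Augment Well→P→Ref: bottleneck 4, flow now 14.
No augmenting path remains; maximum flow = 14.
In the residual graph, reachable from Well: {Well, U}.
Min-cut edges: Well→P (4), Well→Ref (10); capacity 4 + 10 = 14.
Cut capacity 17 exceeds the max flow 14, so it is not minimum.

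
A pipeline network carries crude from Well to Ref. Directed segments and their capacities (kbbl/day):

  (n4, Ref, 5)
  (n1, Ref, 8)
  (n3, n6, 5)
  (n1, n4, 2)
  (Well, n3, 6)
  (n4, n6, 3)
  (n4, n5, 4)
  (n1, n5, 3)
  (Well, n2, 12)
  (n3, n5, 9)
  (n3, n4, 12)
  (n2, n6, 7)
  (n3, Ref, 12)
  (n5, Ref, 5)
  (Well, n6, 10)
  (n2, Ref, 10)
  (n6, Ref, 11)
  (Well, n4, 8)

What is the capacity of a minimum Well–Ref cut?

35

Augment Well→n2→Ref: bottleneck 10, flow now 10.
Augment Well→n3→Ref: bottleneck 6, flow now 16.
Augment Well→n4→Ref: bottleneck 5, flow now 21.
Augment Well→n6→Ref: bottleneck 10, flow now 31.
Augment Well→n2→n6→Ref: bottleneck 1, flow now 32.
Augment Well→n4→n5→Ref: bottleneck 3, flow now 35.
No augmenting path remains; maximum flow = 35.
By max-flow min-cut, the minimum cut capacity equals the max flow.
In the residual graph, reachable from Well: {Well, n2, n6}.
Min-cut edges: Well→n3 (6), Well→n4 (8), n2→Ref (10), n6→Ref (11); capacity 6 + 8 + 10 + 11 = 35.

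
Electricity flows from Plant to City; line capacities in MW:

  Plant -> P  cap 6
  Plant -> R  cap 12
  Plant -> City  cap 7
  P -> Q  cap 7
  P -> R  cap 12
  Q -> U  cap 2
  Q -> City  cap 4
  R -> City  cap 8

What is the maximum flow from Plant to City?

19

Augment Plant→City: bottleneck 7, flow now 7.
Augment Plant→R→City: bottleneck 8, flow now 15.
Augment Plant→P→Q→City: bottleneck 4, flow now 19.
No augmenting path remains; maximum flow = 19.
In the residual graph, reachable from Plant: {Plant, P, Q, R, U}.
Min-cut edges: Plant→City (7), Q→City (4), R→City (8); capacity 7 + 4 + 8 = 19.
This cut is saturated, so no flow can exceed 19.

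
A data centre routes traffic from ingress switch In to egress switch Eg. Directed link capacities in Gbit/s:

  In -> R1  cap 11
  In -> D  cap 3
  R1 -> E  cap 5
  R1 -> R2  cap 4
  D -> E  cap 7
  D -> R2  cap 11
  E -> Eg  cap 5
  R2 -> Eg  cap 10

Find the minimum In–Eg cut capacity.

Augment In→R1→E→Eg: bottleneck 5, flow now 5.
Augment In→R1→R2→Eg: bottleneck 4, flow now 9.
Augment In→D→R2→Eg: bottleneck 3, flow now 12.
No augmenting path remains; maximum flow = 12.
By max-flow min-cut, the minimum cut capacity equals the max flow.
In the residual graph, reachable from In: {In, R1}.
Min-cut edges: In→D (3), R1→E (5), R1→R2 (4); capacity 3 + 5 + 4 = 12.

12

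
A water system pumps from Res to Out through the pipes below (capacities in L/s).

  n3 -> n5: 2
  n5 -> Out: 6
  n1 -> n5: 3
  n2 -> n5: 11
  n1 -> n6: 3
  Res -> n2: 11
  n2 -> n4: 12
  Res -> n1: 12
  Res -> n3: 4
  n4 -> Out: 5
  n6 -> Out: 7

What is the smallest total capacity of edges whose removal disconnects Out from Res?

14

Augment Res→n1→n5→Out: bottleneck 3, flow now 3.
Augment Res→n1→n6→Out: bottleneck 3, flow now 6.
Augment Res→n2→n4→Out: bottleneck 5, flow now 11.
Augment Res→n2→n5→Out: bottleneck 3, flow now 14.
No augmenting path remains; maximum flow = 14.
By max-flow min-cut, the minimum cut capacity equals the max flow.
In the residual graph, reachable from Res: {Res, n1, n2, n3, n4, n5}.
Min-cut edges: n1→n6 (3), n4→Out (5), n5→Out (6); capacity 3 + 5 + 6 = 14.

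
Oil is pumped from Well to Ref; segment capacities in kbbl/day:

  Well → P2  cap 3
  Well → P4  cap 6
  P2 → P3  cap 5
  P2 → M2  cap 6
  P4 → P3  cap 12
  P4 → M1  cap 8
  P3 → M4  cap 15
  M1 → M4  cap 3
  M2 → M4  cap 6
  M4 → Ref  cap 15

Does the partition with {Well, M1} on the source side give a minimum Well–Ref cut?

Given cut capacity: 3 + 6 + 3 = 12.
Augment Well→P2→P3→M4→Ref: bottleneck 3, flow now 3.
Augment Well→P4→P3→M4→Ref: bottleneck 6, flow now 9.
No augmenting path remains; maximum flow = 9.
In the residual graph, reachable from Well: {Well}.
Min-cut edges: Well→P2 (3), Well→P4 (6); capacity 3 + 6 = 9.
Cut capacity 12 exceeds the max flow 9, so it is not minimum.

No — its capacity is 12, but the minimum cut has capacity 9.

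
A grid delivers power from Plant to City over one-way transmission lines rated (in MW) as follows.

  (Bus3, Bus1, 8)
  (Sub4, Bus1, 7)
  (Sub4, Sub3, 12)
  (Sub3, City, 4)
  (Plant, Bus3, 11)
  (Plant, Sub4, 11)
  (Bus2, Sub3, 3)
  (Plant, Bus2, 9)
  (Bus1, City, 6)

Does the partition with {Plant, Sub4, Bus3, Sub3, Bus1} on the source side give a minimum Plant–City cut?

No — its capacity is 19, but the minimum cut has capacity 10.

Given cut capacity: 9 + 4 + 6 = 19.
Augment Plant→Sub4→Sub3→City: bottleneck 4, flow now 4.
Augment Plant→Sub4→Bus1→City: bottleneck 6, flow now 10.
No augmenting path remains; maximum flow = 10.
In the residual graph, reachable from Plant: {Plant, Sub4, Bus2, Bus3, Sub3, Bus1}.
Min-cut edges: Sub3→City (4), Bus1→City (6); capacity 4 + 6 = 10.
Cut capacity 19 exceeds the max flow 10, so it is not minimum.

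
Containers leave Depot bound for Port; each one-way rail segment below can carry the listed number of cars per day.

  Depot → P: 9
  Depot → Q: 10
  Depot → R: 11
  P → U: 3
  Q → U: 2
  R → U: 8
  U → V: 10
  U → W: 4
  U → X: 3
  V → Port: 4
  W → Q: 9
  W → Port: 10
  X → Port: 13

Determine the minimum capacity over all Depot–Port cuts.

Augment Depot→P→U→V→Port: bottleneck 3, flow now 3.
Augment Depot→Q→U→V→Port: bottleneck 1, flow now 4.
Augment Depot→Q→U→W→Port: bottleneck 1, flow now 5.
Augment Depot→R→U→W→Port: bottleneck 3, flow now 8.
Augment Depot→R→U→X→Port: bottleneck 3, flow now 11.
No augmenting path remains; maximum flow = 11.
By max-flow min-cut, the minimum cut capacity equals the max flow.
In the residual graph, reachable from Depot: {Depot, P, Q, R, U, V}.
Min-cut edges: U→W (4), U→X (3), V→Port (4); capacity 4 + 3 + 4 = 11.

11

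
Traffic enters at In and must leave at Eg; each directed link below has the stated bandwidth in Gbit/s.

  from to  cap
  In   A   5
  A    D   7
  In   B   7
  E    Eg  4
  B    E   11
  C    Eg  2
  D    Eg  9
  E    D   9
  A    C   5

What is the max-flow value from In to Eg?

12

Augment In→A→C→Eg: bottleneck 2, flow now 2.
Augment In→A→D→Eg: bottleneck 3, flow now 5.
Augment In→B→E→Eg: bottleneck 4, flow now 9.
Augment In→B→E→D→Eg: bottleneck 3, flow now 12.
No augmenting path remains; maximum flow = 12.
In the residual graph, reachable from In: {In}.
Min-cut edges: In→A (5), In→B (7); capacity 5 + 7 = 12.
This cut is saturated, so no flow can exceed 12.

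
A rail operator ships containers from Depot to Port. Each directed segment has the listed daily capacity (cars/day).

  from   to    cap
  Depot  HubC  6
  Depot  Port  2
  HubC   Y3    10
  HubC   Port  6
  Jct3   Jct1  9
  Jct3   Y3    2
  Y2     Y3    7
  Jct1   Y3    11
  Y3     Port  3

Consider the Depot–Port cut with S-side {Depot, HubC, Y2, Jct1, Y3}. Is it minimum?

Given cut capacity: 2 + 6 + 3 = 11.
Augment Depot→Port: bottleneck 2, flow now 2.
Augment Depot→HubC→Port: bottleneck 6, flow now 8.
No augmenting path remains; maximum flow = 8.
In the residual graph, reachable from Depot: {Depot}.
Min-cut edges: Depot→HubC (6), Depot→Port (2); capacity 6 + 2 = 8.
Cut capacity 11 exceeds the max flow 8, so it is not minimum.

No — its capacity is 11, but the minimum cut has capacity 8.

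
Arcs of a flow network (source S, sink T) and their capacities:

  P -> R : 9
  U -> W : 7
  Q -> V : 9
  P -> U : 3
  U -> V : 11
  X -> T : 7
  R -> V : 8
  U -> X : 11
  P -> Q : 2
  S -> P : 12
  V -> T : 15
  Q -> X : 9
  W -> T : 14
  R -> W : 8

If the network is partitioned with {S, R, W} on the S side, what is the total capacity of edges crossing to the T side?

34

Edges leaving {S, R, W}: S→P (12), R→V (8), W→T (14).
Cut capacity = 12 + 8 + 14 = 34.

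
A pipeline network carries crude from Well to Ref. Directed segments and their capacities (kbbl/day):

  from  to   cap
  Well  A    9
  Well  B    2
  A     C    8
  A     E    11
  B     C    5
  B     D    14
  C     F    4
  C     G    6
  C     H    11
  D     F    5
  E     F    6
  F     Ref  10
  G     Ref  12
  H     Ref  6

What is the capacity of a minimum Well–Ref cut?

Augment Well→A→C→F→Ref: bottleneck 4, flow now 4.
Augment Well→A→C→G→Ref: bottleneck 4, flow now 8.
Augment Well→A→E→F→Ref: bottleneck 1, flow now 9.
Augment Well→B→C→G→Ref: bottleneck 2, flow now 11.
No augmenting path remains; maximum flow = 11.
By max-flow min-cut, the minimum cut capacity equals the max flow.
In the residual graph, reachable from Well: {Well}.
Min-cut edges: Well→A (9), Well→B (2); capacity 9 + 2 = 11.

11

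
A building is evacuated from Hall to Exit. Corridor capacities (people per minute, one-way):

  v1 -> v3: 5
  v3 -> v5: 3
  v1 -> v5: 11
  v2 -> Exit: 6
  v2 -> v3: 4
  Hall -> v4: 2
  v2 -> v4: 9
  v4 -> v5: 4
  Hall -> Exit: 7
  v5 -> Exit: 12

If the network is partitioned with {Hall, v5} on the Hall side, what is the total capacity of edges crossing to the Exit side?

21

Edges leaving {Hall, v5}: Hall→v4 (2), Hall→Exit (7), v5→Exit (12).
Cut capacity = 2 + 7 + 12 = 21.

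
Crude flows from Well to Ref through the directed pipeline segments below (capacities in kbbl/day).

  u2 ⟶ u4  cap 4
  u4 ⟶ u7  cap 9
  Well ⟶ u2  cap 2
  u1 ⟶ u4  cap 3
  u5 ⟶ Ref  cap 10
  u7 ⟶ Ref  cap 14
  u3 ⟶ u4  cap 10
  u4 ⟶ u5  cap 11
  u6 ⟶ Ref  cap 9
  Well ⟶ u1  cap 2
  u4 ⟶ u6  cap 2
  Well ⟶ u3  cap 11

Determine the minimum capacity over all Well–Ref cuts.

Augment Well→u1→u4→u5→Ref: bottleneck 2, flow now 2.
Augment Well→u2→u4→u5→Ref: bottleneck 2, flow now 4.
Augment Well→u3→u4→u5→Ref: bottleneck 6, flow now 10.
Augment Well→u3→u4→u6→Ref: bottleneck 2, flow now 12.
Augment Well→u3→u4→u7→Ref: bottleneck 2, flow now 14.
No augmenting path remains; maximum flow = 14.
By max-flow min-cut, the minimum cut capacity equals the max flow.
In the residual graph, reachable from Well: {Well, u3}.
Min-cut edges: Well→u1 (2), Well→u2 (2), u3→u4 (10); capacity 2 + 2 + 10 = 14.

14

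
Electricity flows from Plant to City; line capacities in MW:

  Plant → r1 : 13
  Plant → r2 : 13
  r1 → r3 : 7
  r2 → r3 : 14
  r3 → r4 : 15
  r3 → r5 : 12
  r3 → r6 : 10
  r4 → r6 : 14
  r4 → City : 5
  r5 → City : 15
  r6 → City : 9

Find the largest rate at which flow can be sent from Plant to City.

20

Augment Plant→r1→r3→r4→City: bottleneck 5, flow now 5.
Augment Plant→r1→r3→r5→City: bottleneck 2, flow now 7.
Augment Plant→r2→r3→r5→City: bottleneck 10, flow now 17.
Augment Plant→r2→r3→r6→City: bottleneck 3, flow now 20.
No augmenting path remains; maximum flow = 20.
In the residual graph, reachable from Plant: {Plant, r1}.
Min-cut edges: Plant→r2 (13), r1→r3 (7); capacity 13 + 7 = 20.
This cut is saturated, so no flow can exceed 20.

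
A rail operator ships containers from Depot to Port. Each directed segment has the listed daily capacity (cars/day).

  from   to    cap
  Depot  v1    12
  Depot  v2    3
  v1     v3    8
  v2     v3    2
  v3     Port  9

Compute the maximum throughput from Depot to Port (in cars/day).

Augment Depot→v1→v3→Port: bottleneck 8, flow now 8.
Augment Depot→v2→v3→Port: bottleneck 1, flow now 9.
No augmenting path remains; maximum flow = 9.
In the residual graph, reachable from Depot: {Depot, v1, v2, v3}.
Min-cut edges: v3→Port (9); capacity 9 = 9.
This cut is saturated, so no flow can exceed 9.

9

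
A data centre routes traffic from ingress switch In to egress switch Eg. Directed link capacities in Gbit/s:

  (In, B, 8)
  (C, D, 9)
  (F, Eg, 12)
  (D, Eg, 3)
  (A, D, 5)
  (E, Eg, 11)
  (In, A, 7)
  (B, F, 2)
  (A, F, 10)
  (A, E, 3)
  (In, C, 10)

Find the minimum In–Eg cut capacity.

Augment In→A→D→Eg: bottleneck 3, flow now 3.
Augment In→A→E→Eg: bottleneck 3, flow now 6.
Augment In→A→F→Eg: bottleneck 1, flow now 7.
Augment In→B→F→Eg: bottleneck 2, flow now 9.
Augment In→C→D→A→F→Eg: bottleneck 3, flow now 12. (uses reverse residual edge)
No augmenting path remains; maximum flow = 12.
By max-flow min-cut, the minimum cut capacity equals the max flow.
In the residual graph, reachable from In: {In, B, C, D}.
Min-cut edges: In→A (7), B→F (2), D→Eg (3); capacity 7 + 2 + 3 = 12.

12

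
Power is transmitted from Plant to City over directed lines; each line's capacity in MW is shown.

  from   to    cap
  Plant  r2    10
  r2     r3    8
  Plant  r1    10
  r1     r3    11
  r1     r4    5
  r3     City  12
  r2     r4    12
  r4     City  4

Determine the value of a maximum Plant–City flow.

Augment Plant→r1→r3→City: bottleneck 10, flow now 10.
Augment Plant→r2→r3→City: bottleneck 2, flow now 12.
Augment Plant→r2→r4→City: bottleneck 4, flow now 16.
No augmenting path remains; maximum flow = 16.
In the residual graph, reachable from Plant: {Plant, r1, r2, r3, r4}.
Min-cut edges: r3→City (12), r4→City (4); capacity 12 + 4 = 16.
This cut is saturated, so no flow can exceed 16.

16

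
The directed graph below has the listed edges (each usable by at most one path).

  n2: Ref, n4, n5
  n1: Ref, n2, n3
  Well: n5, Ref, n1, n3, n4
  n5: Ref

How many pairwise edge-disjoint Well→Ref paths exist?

3

Assign every edge capacity 1; by Menger, the answer equals the max flow.
Path Well→Ref (+1); total 1.
Path Well→n1→Ref (+1); total 2.
Path Well→n5→Ref (+1); total 3.
No residual Well→Ref path; max flow = 3.
Certifying cut of size 3: {Well→Ref, Well→n1, Well→n5}.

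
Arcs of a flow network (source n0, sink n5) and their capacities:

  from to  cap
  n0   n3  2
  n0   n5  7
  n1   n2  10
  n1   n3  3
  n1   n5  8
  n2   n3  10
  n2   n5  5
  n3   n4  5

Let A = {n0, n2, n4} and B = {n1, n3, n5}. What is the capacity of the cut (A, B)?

24

Edges leaving {n0, n2, n4}: n0→n3 (2), n0→n5 (7), n2→n3 (10), n2→n5 (5).
Cut capacity = 2 + 7 + 10 + 5 = 24.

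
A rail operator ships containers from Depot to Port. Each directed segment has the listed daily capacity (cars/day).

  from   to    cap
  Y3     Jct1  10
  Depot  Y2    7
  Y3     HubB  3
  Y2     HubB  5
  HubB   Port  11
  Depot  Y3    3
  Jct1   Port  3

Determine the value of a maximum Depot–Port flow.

Augment Depot→Y3→Jct1→Port: bottleneck 3, flow now 3.
Augment Depot→Y2→HubB→Port: bottleneck 5, flow now 8.
No augmenting path remains; maximum flow = 8.
In the residual graph, reachable from Depot: {Depot, Y2}.
Min-cut edges: Depot→Y3 (3), Y2→HubB (5); capacity 3 + 5 = 8.
This cut is saturated, so no flow can exceed 8.

8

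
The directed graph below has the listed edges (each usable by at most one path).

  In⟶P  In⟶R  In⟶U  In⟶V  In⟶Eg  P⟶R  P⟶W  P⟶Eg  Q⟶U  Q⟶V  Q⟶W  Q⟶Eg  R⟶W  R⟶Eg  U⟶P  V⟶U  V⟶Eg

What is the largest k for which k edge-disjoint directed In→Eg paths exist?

4

Assign every edge capacity 1; by Menger, the answer equals the max flow.
Path In→Eg (+1); total 1.
Path In→P→Eg (+1); total 2.
Path In→R→Eg (+1); total 3.
Path In→V→Eg (+1); total 4.
No residual In→Eg path; max flow = 4.
Certifying cut of size 4: {In→Eg, In→V, P→Eg, R→Eg}.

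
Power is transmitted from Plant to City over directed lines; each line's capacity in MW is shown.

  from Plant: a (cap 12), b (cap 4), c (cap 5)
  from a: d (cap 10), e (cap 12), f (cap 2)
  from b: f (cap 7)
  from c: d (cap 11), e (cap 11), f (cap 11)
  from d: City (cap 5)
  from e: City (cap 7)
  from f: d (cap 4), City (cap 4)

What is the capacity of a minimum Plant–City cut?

16

Augment Plant→a→d→City: bottleneck 5, flow now 5.
Augment Plant→a→e→City: bottleneck 7, flow now 12.
Augment Plant→b→f→City: bottleneck 4, flow now 16.
No augmenting path remains; maximum flow = 16.
By max-flow min-cut, the minimum cut capacity equals the max flow.
In the residual graph, reachable from Plant: {Plant, a, b, c, d, e, f}.
Min-cut edges: d→City (5), e→City (7), f→City (4); capacity 5 + 7 + 4 = 16.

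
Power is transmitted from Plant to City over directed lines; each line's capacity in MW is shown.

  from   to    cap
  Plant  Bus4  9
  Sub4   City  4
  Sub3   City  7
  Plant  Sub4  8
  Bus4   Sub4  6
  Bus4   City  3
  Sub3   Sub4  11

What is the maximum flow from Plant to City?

7

Augment Plant→Bus4→City: bottleneck 3, flow now 3.
Augment Plant→Sub4→City: bottleneck 4, flow now 7.
No augmenting path remains; maximum flow = 7.
In the residual graph, reachable from Plant: {Plant, Bus4, Sub4}.
Min-cut edges: Bus4→City (3), Sub4→City (4); capacity 3 + 4 = 7.
This cut is saturated, so no flow can exceed 7.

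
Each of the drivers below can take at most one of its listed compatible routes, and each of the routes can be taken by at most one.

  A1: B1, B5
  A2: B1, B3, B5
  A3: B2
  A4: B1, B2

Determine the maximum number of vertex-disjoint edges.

4

Unit-capacity flow: source→left, listed edges, right→sink; max matching = max flow.
Augmenting path A1→B1 (+1); matched 1.
Augmenting path A2→B3 (+1); matched 2.
Augmenting path A3→B2 (+1); matched 3.
Augmenting path A4→B1→A1→B5 (+1); matched 4.
No augmenting path remains; maximum matching = 4.
König certificate: {A1, A2, A3, A4} is a vertex cover of size 4 (every listed pair touches it), so no matching can be larger.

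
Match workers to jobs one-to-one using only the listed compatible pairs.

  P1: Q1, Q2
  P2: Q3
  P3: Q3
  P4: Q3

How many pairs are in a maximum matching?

Unit-capacity flow: source→left, listed edges, right→sink; max matching = max flow.
Augmenting path P1→Q1 (+1); matched 1.
Augmenting path P2→Q3 (+1); matched 2.
No augmenting path remains; maximum matching = 2.
König certificate: {P1, Q3} is a vertex cover of size 2 (every listed pair touches it), so no matching can be larger.

2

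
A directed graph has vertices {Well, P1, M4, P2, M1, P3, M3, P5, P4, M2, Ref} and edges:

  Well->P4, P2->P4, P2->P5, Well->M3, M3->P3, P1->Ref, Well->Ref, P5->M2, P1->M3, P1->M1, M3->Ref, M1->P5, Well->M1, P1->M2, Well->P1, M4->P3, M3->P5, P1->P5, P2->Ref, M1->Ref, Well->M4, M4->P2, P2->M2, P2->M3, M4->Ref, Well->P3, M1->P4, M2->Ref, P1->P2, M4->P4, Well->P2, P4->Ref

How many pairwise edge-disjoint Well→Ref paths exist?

Assign every edge capacity 1; by Menger, the answer equals the max flow.
Path Well→Ref (+1); total 1.
Path Well→P1→Ref (+1); total 2.
Path Well→M4→Ref (+1); total 3.
Path Well→P2→Ref (+1); total 4.
Path Well→M1→Ref (+1); total 5.
Path Well→M3→Ref (+1); total 6.
Path Well→P4→Ref (+1); total 7.
No residual Well→Ref path; max flow = 7.
Certifying cut of size 7: {Well→M1, Well→M3, Well→M4, Well→P1, Well→P2, Well→P4, Well→Ref}.

7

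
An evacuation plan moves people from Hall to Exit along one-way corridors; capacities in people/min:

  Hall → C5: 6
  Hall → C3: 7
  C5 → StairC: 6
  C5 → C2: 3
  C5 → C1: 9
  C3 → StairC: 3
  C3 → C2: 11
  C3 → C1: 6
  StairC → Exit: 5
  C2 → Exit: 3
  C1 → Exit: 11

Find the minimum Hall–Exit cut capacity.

Augment Hall→C5→StairC→Exit: bottleneck 5, flow now 5.
Augment Hall→C5→C2→Exit: bottleneck 1, flow now 6.
Augment Hall→C3→C2→Exit: bottleneck 2, flow now 8.
Augment Hall→C3→C1→Exit: bottleneck 5, flow now 13.
No augmenting path remains; maximum flow = 13.
By max-flow min-cut, the minimum cut capacity equals the max flow.
In the residual graph, reachable from Hall: {Hall}.
Min-cut edges: Hall→C5 (6), Hall→C3 (7); capacity 6 + 7 = 13.

13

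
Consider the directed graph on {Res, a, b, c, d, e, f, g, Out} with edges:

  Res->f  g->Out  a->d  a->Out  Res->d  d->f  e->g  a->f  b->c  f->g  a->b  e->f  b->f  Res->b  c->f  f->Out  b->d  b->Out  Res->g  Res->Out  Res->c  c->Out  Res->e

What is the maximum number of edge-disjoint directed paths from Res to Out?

5

Assign every edge capacity 1; by Menger, the answer equals the max flow.
Path Res→Out (+1); total 1.
Path Res→b→Out (+1); total 2.
Path Res→c→Out (+1); total 3.
Path Res→f→Out (+1); total 4.
Path Res→g→Out (+1); total 5.
No residual Res→Out path; max flow = 5.
Certifying cut of size 5: {Res→Out, Res→b, Res→c, f→Out, g→Out}.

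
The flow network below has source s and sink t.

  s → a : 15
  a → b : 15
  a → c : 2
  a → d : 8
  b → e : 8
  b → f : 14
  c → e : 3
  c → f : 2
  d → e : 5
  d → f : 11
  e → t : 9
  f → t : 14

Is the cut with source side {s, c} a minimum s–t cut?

No — its capacity is 20, but the minimum cut has capacity 15.

Given cut capacity: 15 + 3 + 2 = 20.
Augment s→a→b→e→t: bottleneck 8, flow now 8.
Augment s→a→b→f→t: bottleneck 7, flow now 15.
No augmenting path remains; maximum flow = 15.
In the residual graph, reachable from s: {s}.
Min-cut edges: s→a (15); capacity 15 = 15.
Cut capacity 20 exceeds the max flow 15, so it is not minimum.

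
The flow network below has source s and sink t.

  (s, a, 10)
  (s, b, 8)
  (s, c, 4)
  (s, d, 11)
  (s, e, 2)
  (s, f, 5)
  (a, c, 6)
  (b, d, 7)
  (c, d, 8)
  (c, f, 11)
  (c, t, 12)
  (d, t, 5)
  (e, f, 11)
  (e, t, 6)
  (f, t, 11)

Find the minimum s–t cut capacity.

Augment s→c→t: bottleneck 4, flow now 4.
Augment s→d→t: bottleneck 5, flow now 9.
Augment s→e→t: bottleneck 2, flow now 11.
Augment s→f→t: bottleneck 5, flow now 16.
Augment s→a→c→t: bottleneck 6, flow now 22.
No augmenting path remains; maximum flow = 22.
By max-flow min-cut, the minimum cut capacity equals the max flow.
In the residual graph, reachable from s: {s, a, b, d}.
Min-cut edges: s→c (4), s→e (2), s→f (5), a→c (6), d→t (5); capacity 4 + 2 + 5 + 6 + 5 = 22.

22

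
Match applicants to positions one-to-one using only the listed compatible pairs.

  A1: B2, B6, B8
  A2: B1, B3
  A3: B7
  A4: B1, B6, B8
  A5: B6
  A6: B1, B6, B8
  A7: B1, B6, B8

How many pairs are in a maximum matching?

Unit-capacity flow: source→left, listed edges, right→sink; max matching = max flow.
Augmenting path A1→B2 (+1); matched 1.
Augmenting path A2→B1 (+1); matched 2.
Augmenting path A3→B7 (+1); matched 3.
Augmenting path A4→B6 (+1); matched 4.
Augmenting path A6→B8 (+1); matched 5.
Augmenting path A7→B1→A2→B3 (+1); matched 6.
No augmenting path remains; maximum matching = 6.
König certificate: {A1, A2, A3, B1, B6, B8} is a vertex cover of size 6 (every listed pair touches it), so no matching can be larger.

6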